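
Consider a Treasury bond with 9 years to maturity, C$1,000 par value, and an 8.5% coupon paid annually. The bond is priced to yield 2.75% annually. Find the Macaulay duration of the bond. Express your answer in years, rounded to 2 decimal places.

Periodic yield y = 0.0275. Discount each cash flow and weight by its year:
  t   CF        PV=CF/(1+0.0275)^t    t·PV
  1        85.00        82.7251        82.7251
  2        85.00        80.5110       161.0220
  3        85.00        78.3562       235.0686
  4        85.00        76.2591       305.0363
  5        85.00        74.2181       371.0904
  6        85.00        72.2317       433.3903
  7        85.00        70.2985       492.0896
  8        85.00        68.4170       547.3363
  9     1,085.00       849.9498     7,649.5480
  Σ                  1,452.9665    10,277.3067
Price P = Σ PV = 1,452.9665.
Macaulay duration = Σ(t·PV) / P = 10,277.3067 / 1,452.9665 = 7.07333 years.

7.07 years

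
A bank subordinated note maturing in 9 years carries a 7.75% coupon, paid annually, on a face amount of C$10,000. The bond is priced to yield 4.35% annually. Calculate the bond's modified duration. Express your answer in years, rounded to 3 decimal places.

Periodic yield y = 0.0435. First find Macaulay duration:
  t   CF        PV=CF/(1+0.0435)^t    t·PV
  1       775.00       742.6929       742.6929
  2       775.00       711.7325     1,423.4650
  3       775.00       682.0628     2,046.1883
  4       775.00       653.6299     2,614.5195
  5       775.00       626.3822     3,131.9112
  6       775.00       600.2705     3,601.6228
  7       775.00       575.2472     4,026.7305
  8       775.00       551.2671     4,410.1368
  9    10,775.00     7,344.8883    66,103.9951
  Σ                 12,488.1734    88,101.2621
P = 12,488.1734; Macaulay duration = 88,101.2621 / 12,488.1734 = 7.05478 years.
Modified duration = D_Mac / (1 + y) = 7.05478 / 1.0435 = 6.76069 years.

6.761 years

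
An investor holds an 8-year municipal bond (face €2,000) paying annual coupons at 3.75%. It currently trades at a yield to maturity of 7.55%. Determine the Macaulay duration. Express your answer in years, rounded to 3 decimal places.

Periodic yield y = 0.0755. Discount each cash flow and weight by its year:
  t   CF        PV=CF/(1+0.0755)^t    t·PV
  1        75.00        69.7350        69.7350
  2        75.00        64.8396       129.6792
  3        75.00        60.2879       180.8636
  4        75.00        56.0557       224.2227
  5        75.00        52.1206       260.6029
  6        75.00        48.4617       290.7703
  7        75.00        45.0597       315.4179
  8     2,075.00     1,159.1370     9,273.0963
  Σ                  1,555.6972    10,744.3880
Price P = Σ PV = 1,555.6972.
Macaulay duration = Σ(t·PV) / P = 10,744.3880 / 1,555.6972 = 6.90648 years.

6.906 years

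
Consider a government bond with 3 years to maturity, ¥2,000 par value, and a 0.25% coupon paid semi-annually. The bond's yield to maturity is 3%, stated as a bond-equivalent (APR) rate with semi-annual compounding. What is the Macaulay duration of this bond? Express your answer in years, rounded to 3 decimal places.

Periodic yield y = 0.015. Discount each cash flow and weight by its period:
  t   CF        PV=CF/(1+0.015)^t    t·PV
  1         2.50         2.4631         2.4631
  2         2.50         2.4267         4.8533
  3         2.50         2.3908         7.1724
  4         2.50         2.3555         9.4218
  5         2.50         2.3207        11.6033
  6     2,002.50     1,831.3707    10,988.2244
  Σ                  1,843.3274    11,023.7383
Price P = Σ PV = 1,843.3274.
Macaulay duration = Σ(t·PV) / P = 11,023.7383 / 1,843.3274 = 5.98035 half-year periods.
In years: 5.98035 / 2 = 2.99017 years.

2.990 years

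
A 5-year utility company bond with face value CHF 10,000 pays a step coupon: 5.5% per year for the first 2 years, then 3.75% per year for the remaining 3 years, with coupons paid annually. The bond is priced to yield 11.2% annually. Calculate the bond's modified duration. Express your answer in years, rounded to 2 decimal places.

4.01 years

Periodic yield y = 0.112. First find Macaulay duration:
  t   CF        PV=CF/(1+0.112)^t    t·PV
  1       550.00       494.6043       494.6043
  2       550.00       444.7881       889.5761
  3       375.00       272.7199       818.1598
  4       375.00       245.2518       981.0070
  5    10,375.00     6,101.8871    30,509.4356
  Σ                  7,559.2512    33,692.7829
P = 7,559.2512; Macaulay duration = 33,692.7829 / 7,559.2512 = 4.45716 years.
Modified duration = D_Mac / (1 + y) = 4.45716 / 1.112 = 4.00824 years.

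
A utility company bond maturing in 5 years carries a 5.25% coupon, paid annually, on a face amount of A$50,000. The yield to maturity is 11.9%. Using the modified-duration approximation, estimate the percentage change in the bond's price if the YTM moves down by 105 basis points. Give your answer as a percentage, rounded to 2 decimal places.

+4.17%

Periodic yield y = 0.119. Modified duration first:
  t   CF        PV=CF/(1+0.119)^t    t·PV
  1     2,625.00     2,345.8445     2,345.8445
  2     2,625.00     2,096.3758     4,192.7516
  3     2,625.00     1,873.4368     5,620.3104
  4     2,625.00     1,674.2063     6,696.8250
  5    52,625.00    29,994.5034   149,972.5171
  Σ                 37,984.3668   168,828.2486
P = 37,984.3668; D_Mac = 4.44468 yrs; D_mod = 4.44468/(1+0.119) = 3.97201 yrs.
ΔP/P ≈ -D_mod · Δy = -3.97201 × (-0.0105) = +0.041706 = +4.1706%.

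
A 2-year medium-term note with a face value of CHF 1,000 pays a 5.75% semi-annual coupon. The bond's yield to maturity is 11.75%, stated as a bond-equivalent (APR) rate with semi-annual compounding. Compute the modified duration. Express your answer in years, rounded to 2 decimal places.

1.81 years

Periodic yield y = 0.05875. First find Macaulay duration:
  t   CF        PV=CF/(1+0.05875)^t    t·PV
  1        28.75        27.1547        27.1547
  2        28.75        25.6479        51.2957
  3        28.75        24.2247        72.6740
  4     1,028.75       818.7214     3,274.8857
  Σ                    895.7486     3,426.0100
P = 895.7486; Macaulay duration = 3,426.0100 / 895.7486 = 3.82475 half-year periods = 1.91237 years.
Modified duration = D_Mac / (1 + y) = 1.91237 / 1.05875 = 1.80626 years.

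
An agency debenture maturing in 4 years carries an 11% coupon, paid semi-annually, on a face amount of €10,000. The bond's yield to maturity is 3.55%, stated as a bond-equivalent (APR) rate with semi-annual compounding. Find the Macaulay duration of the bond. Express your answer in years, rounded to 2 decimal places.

3.43 years

Periodic yield y = 0.01775. Discount each cash flow and weight by its period:
  t   CF        PV=CF/(1+0.01775)^t    t·PV
  1       550.00       540.4078       540.4078
  2       550.00       530.9828     1,061.9656
  3       550.00       521.7222     1,565.1667
  4       550.00       512.6232     2,050.4927
  5       550.00       503.6828     2,518.4141
  6       550.00       494.8984     2,969.3902
  7       550.00       486.2671     3,403.8699
  8    10,550.00     9,164.8122    73,318.4978
  Σ                 12,755.3966    87,428.2049
Price P = Σ PV = 12,755.3966.
Macaulay duration = Σ(t·PV) / P = 87,428.2049 / 12,755.3966 = 6.85421 half-year periods.
In years: 6.85421 / 2 = 3.42711 years.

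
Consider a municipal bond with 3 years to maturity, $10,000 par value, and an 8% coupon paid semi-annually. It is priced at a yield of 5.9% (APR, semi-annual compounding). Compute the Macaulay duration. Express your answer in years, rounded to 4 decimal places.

2.7346 years

Periodic yield y = 0.0295. Discount each cash flow and weight by its period:
  t   CF        PV=CF/(1+0.0295)^t    t·PV
  1       400.00       388.5381       388.5381
  2       400.00       377.4047       754.8094
  3       400.00       366.5903     1,099.7708
  4       400.00       356.0857     1,424.3430
  5       400.00       345.8822     1,729.4111
  6    10,400.00     8,735.2479    52,411.4873
  Σ                 10,569.7489    57,808.3597
Price P = Σ PV = 10,569.7489.
Macaulay duration = Σ(t·PV) / P = 57,808.3597 / 10,569.7489 = 5.46923 half-year periods.
In years: 5.46923 / 2 = 2.73461 years.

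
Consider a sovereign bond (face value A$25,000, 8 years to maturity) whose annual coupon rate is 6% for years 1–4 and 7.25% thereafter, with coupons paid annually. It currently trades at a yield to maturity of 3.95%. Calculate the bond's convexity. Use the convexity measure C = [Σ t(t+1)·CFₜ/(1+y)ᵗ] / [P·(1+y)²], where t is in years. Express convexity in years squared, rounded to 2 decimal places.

51.93

With y = 0.0395:
  t   CF        PV=CF/(1+0.0395)^t    t·PV        t(t+1)·PV
  1     1,500.00     1,443.0014     1,443.0014       2,886.0029
  2     1,500.00     1,388.1688     2,776.3376       8,329.0127
  3     1,500.00     1,335.4197     4,006.2591      16,025.0364
  4     1,500.00     1,284.6750     5,138.7001      25,693.5007
  5     1,812.50     1,493.3292     7,466.6458      44,799.8749
  6     1,812.50     1,436.5841     8,619.5046      60,336.5319
  7     1,812.50     1,381.9953     9,673.9670      77,391.7356
  8    26,812.50    19,667.1468   157,337.1747   1,416,034.5720
  Σ                 29,430.3203   196,461.5902   1,651,496.2670
P = 29,430.3203.
Convexity = Σ t(t+1)·PV / [P·(1+y)²] = 1,651,496.2670 / (29,430.3203 × 1.080560) = 51.93183.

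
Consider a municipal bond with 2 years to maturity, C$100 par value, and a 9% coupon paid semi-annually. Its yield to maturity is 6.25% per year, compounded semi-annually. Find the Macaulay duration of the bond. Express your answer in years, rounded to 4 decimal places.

Periodic yield y = 0.03125. Discount each cash flow and weight by its period:
  t   CF        PV=CF/(1+0.03125)^t    t·PV
  1         4.50         4.3636         4.3636
  2         4.50         4.2314         8.4628
  3         4.50         4.1032        12.3095
  4       104.50        92.3975       369.5902
  Σ                    105.0958       394.7262
Price P = Σ PV = 105.0958.
Macaulay duration = Σ(t·PV) / P = 394.7262 / 105.0958 = 3.75587 half-year periods.
In years: 3.75587 / 2 = 1.87794 years.

1.8779 years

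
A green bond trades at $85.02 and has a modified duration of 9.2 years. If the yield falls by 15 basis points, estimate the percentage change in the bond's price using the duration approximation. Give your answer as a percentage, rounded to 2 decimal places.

Duration approximation: ΔP/P ≈ -D_mod · Δy = -9.2 × (-0.0015) = +0.013800.
As a percentage: +1.3800%.

+1.38%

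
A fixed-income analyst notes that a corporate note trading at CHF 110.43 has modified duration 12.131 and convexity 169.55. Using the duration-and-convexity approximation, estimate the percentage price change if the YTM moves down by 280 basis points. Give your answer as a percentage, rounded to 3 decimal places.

Duration effect: -D_mod·Δy = -12.131 × (-0.028) = +0.339668
Convexity effect: ½·C·(Δy)² = 0.5 × 169.55 × (-0.028)² = +0.0664636
ΔP/P ≈ +0.339668 + 0.0664636 = +0.4061316
= +40.61316%.

+40.613%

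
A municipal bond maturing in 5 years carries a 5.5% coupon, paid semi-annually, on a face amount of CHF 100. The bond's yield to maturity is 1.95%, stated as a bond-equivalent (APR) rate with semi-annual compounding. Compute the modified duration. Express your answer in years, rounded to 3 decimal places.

4.445 years

Periodic yield y = 0.00975. First find Macaulay duration:
  t   CF        PV=CF/(1+0.00975)^t    t·PV
  1         2.75         2.7234         2.7234
  2         2.75         2.6971         5.3943
  3         2.75         2.6711         8.0133
  4         2.75         2.6453        10.5813
  5         2.75         2.6198        13.0989
  6         2.75         2.5945        15.5669
  7         2.75         2.5694        17.9860
  8         2.75         2.5446        20.3569
  9         2.75         2.5200        22.6804
  10      102.75        93.2488       932.4879
  Σ                    116.8341     1,048.8892
P = 116.8341; Macaulay duration = 1,048.8892 / 116.8341 = 8.97759 half-year periods = 4.48880 years.
Modified duration = D_Mac / (1 + y) = 4.48880 / 1.00975 = 4.44545 years.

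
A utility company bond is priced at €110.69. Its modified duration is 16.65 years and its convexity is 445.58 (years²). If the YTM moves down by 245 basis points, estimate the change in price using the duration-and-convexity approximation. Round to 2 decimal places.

+€59.96

Duration effect: -D_mod·Δy = -16.65 × (-0.0245) = +0.407925
Convexity effect: ½·C·(Δy)² = 0.5 × 445.58 × (-0.0245)² = +0.1337296975
ΔP/P ≈ +0.407925 + 0.1337296975 = +0.5416546975
ΔP ≈ 110.69 × (+0.5416546975) = +59.955758466275.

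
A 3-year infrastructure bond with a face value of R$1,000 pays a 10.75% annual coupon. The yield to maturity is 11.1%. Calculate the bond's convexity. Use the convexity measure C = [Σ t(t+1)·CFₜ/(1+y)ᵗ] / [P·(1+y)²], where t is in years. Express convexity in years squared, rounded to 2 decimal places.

With y = 0.111:
  t   CF        PV=CF/(1+0.111)^t    t·PV        t(t+1)·PV
  1       107.50        96.7597        96.7597         193.5194
  2       107.50        87.0924       174.1848         522.5545
  3     1,107.50       807.6098     2,422.8293       9,691.3171
  Σ                    991.4619     2,693.7738      10,407.3910
P = 991.4619.
Convexity = Σ t(t+1)·PV / [P·(1+y)²] = 10,407.3910 / (991.4619 × 1.234321) = 8.50428.

8.50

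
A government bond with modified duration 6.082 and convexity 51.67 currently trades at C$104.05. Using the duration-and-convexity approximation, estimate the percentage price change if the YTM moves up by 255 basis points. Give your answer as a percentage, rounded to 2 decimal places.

-13.83%

Duration effect: -D_mod·Δy = -6.082 × (+0.0255) = -0.155091
Convexity effect: ½·C·(Δy)² = 0.5 × 51.67 × (0.0255)² = +0.01679920875
ΔP/P ≈ -0.155091 + 0.01679920875 = -0.13829179125
= -13.829179125%.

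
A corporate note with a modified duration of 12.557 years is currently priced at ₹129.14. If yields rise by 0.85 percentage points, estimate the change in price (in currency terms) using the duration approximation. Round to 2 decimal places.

Duration approximation: ΔP/P ≈ -D_mod · Δy = -12.557 × (+0.0085) = -0.1067345.
ΔP ≈ 129.14 × (-0.1067345) = -13.78369333.

-₹13.78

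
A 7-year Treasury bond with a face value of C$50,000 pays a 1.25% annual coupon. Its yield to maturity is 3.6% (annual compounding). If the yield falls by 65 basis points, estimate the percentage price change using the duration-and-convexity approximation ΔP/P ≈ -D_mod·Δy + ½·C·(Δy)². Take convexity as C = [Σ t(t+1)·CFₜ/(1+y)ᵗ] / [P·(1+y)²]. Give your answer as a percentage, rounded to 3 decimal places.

+4.321%

With y = 0.036:
  t   CF        PV=CF/(1+0.036)^t    t·PV        t(t+1)·PV
  1       625.00       603.2819       603.2819       1,206.5637
  2       625.00       582.3184     1,164.6368       3,493.9103
  3       625.00       562.0834     1,686.2502       6,745.0007
  4       625.00       542.5515     2,170.2061      10,851.0307
  5       625.00       523.6984     2,618.4920      15,710.9518
  6       625.00       505.5004     3,033.0023      21,231.0159
  7    50,625.00    39,522.7130   276,658.9908   2,213,271.9264
  Σ                 42,842.1469   287,934.8600   2,272,510.3994
P = 42,842.1469; D_Mac = 6.72083 yrs; D_mod = 6.48729 yrs; C = 49.42141.
Duration effect: -6.48729 × (-0.0065) = +0.042167
Convexity effect: 0.5 × 49.42141 × (-0.0065)² = +0.0010440
ΔP/P ≈ +0.042167 + 0.0010440 = +0.043211 = +4.3211%.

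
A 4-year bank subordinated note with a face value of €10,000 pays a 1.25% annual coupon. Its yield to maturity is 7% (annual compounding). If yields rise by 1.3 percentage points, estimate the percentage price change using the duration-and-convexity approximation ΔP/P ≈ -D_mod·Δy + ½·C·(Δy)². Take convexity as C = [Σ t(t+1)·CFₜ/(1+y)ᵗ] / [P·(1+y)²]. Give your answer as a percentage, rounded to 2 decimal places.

-4.62%

With y = 0.07:
  t   CF        PV=CF/(1+0.07)^t    t·PV        t(t+1)·PV
  1       125.00       116.8224       116.8224         233.6449
  2       125.00       109.1798       218.3597         655.0790
  3       125.00       102.0372       306.1117       1,224.4468
  4    10,125.00     7,724.3140    30,897.2561     154,486.2804
  Σ                  8,052.3535    31,538.5499     156,599.4512
P = 8,052.3535; D_Mac = 3.91669 yrs; D_mod = 3.66046 yrs; C = 16.98634.
Duration effect: -3.66046 × (+0.013) = -0.047586
Convexity effect: 0.5 × 16.98634 × (0.013)² = +0.0014353
ΔP/P ≈ -0.047586 + 0.0014353 = -0.046151 = -4.6151%.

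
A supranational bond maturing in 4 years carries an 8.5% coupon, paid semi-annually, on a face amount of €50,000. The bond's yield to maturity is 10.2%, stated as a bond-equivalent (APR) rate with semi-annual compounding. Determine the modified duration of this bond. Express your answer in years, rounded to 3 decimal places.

3.288 years

Periodic yield y = 0.051. First find Macaulay duration:
  t   CF        PV=CF/(1+0.051)^t    t·PV
  1     2,125.00     2,021.8839     2,021.8839
  2     2,125.00     1,923.7716     3,847.5431
  3     2,125.00     1,830.4201     5,491.2604
  4     2,125.00     1,741.5986     6,966.3945
  5     2,125.00     1,657.0872     8,285.4358
  6     2,125.00     1,576.6767     9,460.0599
  7     2,125.00     1,500.1681    10,501.1766
  8    52,125.00    35,012.5982   280,100.7855
  Σ                 47,264.2043   326,674.5398
P = 47,264.2043; Macaulay duration = 326,674.5398 / 47,264.2043 = 6.91167 half-year periods = 3.45583 years.
Modified duration = D_Mac / (1 + y) = 3.45583 / 1.051 = 3.28814 years.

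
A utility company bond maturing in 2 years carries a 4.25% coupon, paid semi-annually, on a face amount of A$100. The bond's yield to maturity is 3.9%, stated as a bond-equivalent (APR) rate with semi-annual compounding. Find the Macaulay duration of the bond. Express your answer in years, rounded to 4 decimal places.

Periodic yield y = 0.0195. Discount each cash flow and weight by its period:
  t   CF        PV=CF/(1+0.0195)^t    t·PV
  1        2.125         2.0844         2.0844
  2        2.125         2.0445         4.0890
  3        2.125         2.0054         6.0161
  4      102.125        94.5329       378.1317
  Σ                    100.6672       390.3212
Price P = Σ PV = 100.6672.
Macaulay duration = Σ(t·PV) / P = 390.3212 / 100.6672 = 3.87734 half-year periods.
In years: 3.87734 / 2 = 1.93867 years.

1.9387 years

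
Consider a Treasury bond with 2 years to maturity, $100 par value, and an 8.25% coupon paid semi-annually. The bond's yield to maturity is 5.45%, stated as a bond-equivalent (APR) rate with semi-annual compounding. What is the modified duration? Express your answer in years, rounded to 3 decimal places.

Periodic yield y = 0.02725. First find Macaulay duration:
  t   CF        PV=CF/(1+0.02725)^t    t·PV
  1        4.125         4.0156         4.0156
  2        4.125         3.9091         7.8181
  3        4.125         3.8054        11.4161
  4      104.125        93.5084       374.0334
  Σ                    105.2383       397.2832
P = 105.2383; Macaulay duration = 397.2832 / 105.2383 = 3.77508 half-year periods = 1.88754 years.
Modified duration = D_Mac / (1 + y) = 1.88754 / 1.02725 = 1.83747 years.

1.837 years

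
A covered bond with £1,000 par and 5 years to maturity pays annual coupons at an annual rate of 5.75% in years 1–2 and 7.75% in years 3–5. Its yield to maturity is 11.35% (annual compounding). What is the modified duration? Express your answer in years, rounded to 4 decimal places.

Periodic yield y = 0.1135. First find Macaulay duration:
  t   CF        PV=CF/(1+0.1135)^t    t·PV
  1        57.50        51.6390        51.6390
  2        57.50        46.3754        92.7507
  3        77.50        56.1347       168.4040
  4        77.50        50.4128       201.6512
  5     1,077.50       629.4572     3,147.2858
  Σ                    834.0190     3,661.7306
P = 834.0190; Macaulay duration = 3,661.7306 / 834.0190 = 4.39046 years.
Modified duration = D_Mac / (1 + y) = 4.39046 / 1.1135 = 3.94294 years.

3.9429 years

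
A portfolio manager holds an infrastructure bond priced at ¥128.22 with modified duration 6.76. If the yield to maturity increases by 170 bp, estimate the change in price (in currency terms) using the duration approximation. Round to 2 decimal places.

Duration approximation: ΔP/P ≈ -D_mod · Δy = -6.76 × (+0.017) = -0.114920.
ΔP ≈ 128.22 × (-0.114920) = -14.7350424.

-¥14.74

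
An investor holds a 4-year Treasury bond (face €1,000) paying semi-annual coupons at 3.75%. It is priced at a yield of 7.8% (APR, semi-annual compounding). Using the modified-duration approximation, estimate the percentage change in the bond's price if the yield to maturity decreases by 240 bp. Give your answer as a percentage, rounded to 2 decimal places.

Periodic yield y = 0.039. Modified duration first:
  t   CF        PV=CF/(1+0.039)^t    t·PV
  1        18.75        18.0462        18.0462
  2        18.75        17.3688        34.7376
  3        18.75        16.7169        50.1506
  4        18.75        16.0894        64.3575
  5        18.75        15.4854        77.4272
  6        18.75        14.9042        89.4251
  7        18.75        14.3447       100.4131
  8     1,018.75       750.1416     6,001.1327
  Σ                    863.0972     6,435.6899
P = 863.0972; D_Mac = 7.45651 half-year periods = 3.72825 yrs; D_mod = 3.72825/(1+0.039) = 3.58831 yrs.
ΔP/P ≈ -D_mod · Δy = -3.58831 × (-0.024) = +0.086119 = +8.6119%.

+8.61%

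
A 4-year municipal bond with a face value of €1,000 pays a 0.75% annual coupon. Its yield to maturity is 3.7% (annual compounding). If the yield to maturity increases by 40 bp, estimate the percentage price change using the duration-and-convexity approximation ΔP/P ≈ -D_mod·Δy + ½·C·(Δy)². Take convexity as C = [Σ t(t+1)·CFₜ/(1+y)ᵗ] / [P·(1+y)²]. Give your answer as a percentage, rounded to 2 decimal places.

With y = 0.037:
  t   CF        PV=CF/(1+0.037)^t    t·PV        t(t+1)·PV
  1         7.50         7.2324         7.2324          14.4648
  2         7.50         6.9744        13.9487          41.8461
  3         7.50         6.7255        20.1765          80.7061
  4     1,007.50       871.2244     3,484.8976      17,424.4880
  Σ                    892.1567     3,526.2552      17,561.5050
P = 892.1567; D_Mac = 3.95251 yrs; D_mod = 3.81148 yrs; C = 18.30472.
Duration effect: -3.81148 × (+0.004) = -0.015246
Convexity effect: 0.5 × 18.30472 × (0.004)² = +0.0001464
ΔP/P ≈ -0.015246 + 0.0001464 = -0.015099 = -1.5099%.

-1.51%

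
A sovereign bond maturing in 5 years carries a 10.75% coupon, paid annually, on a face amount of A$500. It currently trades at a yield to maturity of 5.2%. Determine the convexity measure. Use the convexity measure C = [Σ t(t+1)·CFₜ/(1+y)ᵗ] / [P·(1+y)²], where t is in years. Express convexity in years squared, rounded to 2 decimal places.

21.47

With y = 0.052:
  t   CF        PV=CF/(1+0.052)^t    t·PV        t(t+1)·PV
  1        53.75        51.0932        51.0932         102.1863
  2        53.75        48.5676        97.1353         291.4058
  3        53.75        46.1670       138.5009         554.0035
  4        53.75        43.8849       175.5398         877.6988
  5       553.75       429.7690     2,148.8448      12,893.0686
  Σ                    619.4816     2,611.1138      14,718.3631
P = 619.4816.
Convexity = Σ t(t+1)·PV / [P·(1+y)²] = 14,718.3631 / (619.4816 × 1.106704) = 21.46840.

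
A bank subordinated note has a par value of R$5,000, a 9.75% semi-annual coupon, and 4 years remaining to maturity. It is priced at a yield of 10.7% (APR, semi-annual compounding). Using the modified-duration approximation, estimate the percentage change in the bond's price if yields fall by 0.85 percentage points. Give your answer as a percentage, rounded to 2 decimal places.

+2.74%

Periodic yield y = 0.0535. Modified duration first:
  t   CF        PV=CF/(1+0.0535)^t    t·PV
  1       243.75       231.3716       231.3716
  2       243.75       219.6218       439.2437
  3       243.75       208.4688       625.4063
  4       243.75       197.8821       791.5283
  5       243.75       187.8330       939.1651
  6       243.75       178.2943     1,069.7656
  7       243.75       169.2399     1,184.6795
  8     5,243.75     3,455.9357    27,647.4859
  Σ                  4,848.6473    32,928.6461
P = 4,848.6473; D_Mac = 6.79131 half-year periods = 3.39565 yrs; D_mod = 3.39565/(1+0.0535) = 3.22321 yrs.
ΔP/P ≈ -D_mod · Δy = -3.22321 × (-0.0085) = +0.027397 = +2.7397%.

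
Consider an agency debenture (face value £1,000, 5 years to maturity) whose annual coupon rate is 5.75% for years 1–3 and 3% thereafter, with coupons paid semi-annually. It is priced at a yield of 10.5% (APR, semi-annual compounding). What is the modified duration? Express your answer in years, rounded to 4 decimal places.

4.1298 years

Periodic yield y = 0.0525. First find Macaulay duration:
  t   CF        PV=CF/(1+0.0525)^t    t·PV
  1        28.75        27.3159        27.3159
  2        28.75        25.9534        51.9067
  3        28.75        24.6588        73.9763
  4        28.75        23.4288        93.7151
  5        28.75        22.2601       111.3006
  6        28.75        21.1497       126.8985
  7        15.00        10.4842        73.3896
  8        15.00         9.9613        79.6901
  9        15.00         9.4644        85.1794
  10    1,015.00       608.4782     6,084.7816
  Σ                    783.1547     6,808.1539
P = 783.1547; Macaulay duration = 6,808.1539 / 783.1547 = 8.69324 half-year periods = 4.34662 years.
Modified duration = D_Mac / (1 + y) = 4.34662 / 1.0525 = 4.12981 years.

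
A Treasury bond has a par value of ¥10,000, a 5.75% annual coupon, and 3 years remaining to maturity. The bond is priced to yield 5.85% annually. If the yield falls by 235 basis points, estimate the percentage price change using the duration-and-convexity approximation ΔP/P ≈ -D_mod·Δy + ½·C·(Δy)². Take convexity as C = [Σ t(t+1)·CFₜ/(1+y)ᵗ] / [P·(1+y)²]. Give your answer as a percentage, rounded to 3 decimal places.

With y = 0.0585:
  t   CF        PV=CF/(1+0.0585)^t    t·PV        t(t+1)·PV
  1       575.00       543.2215       543.2215       1,086.4431
  2       575.00       513.1994     1,026.3988       3,079.1963
  3    10,575.00     8,916.7746    26,750.3238     107,001.2953
  Σ                  9,973.1955    28,319.9441     111,166.9346
P = 9,973.1955; D_Mac = 2.83961 yrs; D_mod = 2.68267 yrs; C = 9.94855.
Duration effect: -2.68267 × (-0.0235) = +0.063043
Convexity effect: 0.5 × 9.94855 × (-0.0235)² = +0.0027470
ΔP/P ≈ +0.063043 + 0.0027470 = +0.065790 = +6.5790%.

+6.579%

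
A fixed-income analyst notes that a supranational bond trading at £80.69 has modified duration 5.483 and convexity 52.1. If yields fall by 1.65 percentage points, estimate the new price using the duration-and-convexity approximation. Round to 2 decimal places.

Duration effect: -D_mod·Δy = -5.483 × (-0.0165) = +0.0904695
Convexity effect: ½·C·(Δy)² = 0.5 × 52.1 × (-0.0165)² = +0.0070921125
ΔP/P ≈ +0.0904695 + 0.0070921125 = +0.0975616125
New price ≈ 80.69 × (1 + 0.0975616125) = 88.562246512625.

£88.56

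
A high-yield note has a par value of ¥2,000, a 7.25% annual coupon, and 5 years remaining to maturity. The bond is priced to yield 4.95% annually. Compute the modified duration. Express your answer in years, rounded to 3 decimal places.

Periodic yield y = 0.0495. First find Macaulay duration:
  t   CF        PV=CF/(1+0.0495)^t    t·PV
  1       145.00       138.1610       138.1610
  2       145.00       131.6446       263.2892
  3       145.00       125.4356       376.3067
  4       145.00       119.5194       478.0774
  5     2,145.00     1,684.6709     8,423.3547
  Σ                  2,199.4315     9,679.1890
P = 2,199.4315; Macaulay duration = 9,679.1890 / 2,199.4315 = 4.40077 years.
Modified duration = D_Mac / (1 + y) = 4.40077 / 1.0495 = 4.19320 years.

4.193 years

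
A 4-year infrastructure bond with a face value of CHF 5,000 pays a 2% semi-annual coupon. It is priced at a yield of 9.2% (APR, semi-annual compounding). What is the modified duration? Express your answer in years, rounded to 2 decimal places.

3.67 years

Periodic yield y = 0.046. First find Macaulay duration:
  t   CF        PV=CF/(1+0.046)^t    t·PV
  1        50.00        47.8011        47.8011
  2        50.00        45.6990        91.3980
  3        50.00        43.6893       131.0679
  4        50.00        41.7680       167.0718
  5        50.00        39.9311       199.6556
  6        50.00        38.1751       229.0504
  7        50.00        36.4962       255.4737
  8     5,050.00     3,524.0162    28,192.1300
  Σ                  3,817.5761    29,313.6486
P = 3,817.5761; Macaulay duration = 29,313.6486 / 3,817.5761 = 7.67860 half-year periods = 3.83930 years.
Modified duration = D_Mac / (1 + y) = 3.83930 / 1.046 = 3.67046 years.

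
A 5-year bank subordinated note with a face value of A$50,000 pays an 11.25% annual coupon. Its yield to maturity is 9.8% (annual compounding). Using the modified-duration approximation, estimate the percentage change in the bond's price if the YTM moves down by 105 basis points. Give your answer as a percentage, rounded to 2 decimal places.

+3.93%

Periodic yield y = 0.098. Modified duration first:
  t   CF        PV=CF/(1+0.098)^t    t·PV
  1     5,625.00     5,122.9508     5,122.9508
  2     5,625.00     4,665.7111     9,331.4223
  3     5,625.00     4,249.2815    12,747.8446
  4     5,625.00     3,870.0196    15,480.0785
  5    55,625.00    34,854.4572   174,272.2859
  Σ                 52,762.4203   216,954.5820
P = 52,762.4203; D_Mac = 4.11191 yrs; D_mod = 4.11191/(1+0.098) = 3.74491 yrs.
ΔP/P ≈ -D_mod · Δy = -3.74491 × (-0.0105) = +0.039322 = +3.9322%.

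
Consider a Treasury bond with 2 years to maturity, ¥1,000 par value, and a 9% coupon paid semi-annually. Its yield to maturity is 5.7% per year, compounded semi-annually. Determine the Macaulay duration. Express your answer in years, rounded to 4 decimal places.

Periodic yield y = 0.0285. Discount each cash flow and weight by its period:
  t   CF        PV=CF/(1+0.0285)^t    t·PV
  1        45.00        43.7530        43.7530
  2        45.00        42.5406        85.0813
  3        45.00        41.3618       124.0855
  4     1,045.00       933.8973     3,735.5891
  Σ                  1,061.5528     3,988.5088
Price P = Σ PV = 1,061.5528.
Macaulay duration = Σ(t·PV) / P = 3,988.5088 / 1,061.5528 = 3.75724 half-year periods.
In years: 3.75724 / 2 = 1.87862 years.

1.8786 years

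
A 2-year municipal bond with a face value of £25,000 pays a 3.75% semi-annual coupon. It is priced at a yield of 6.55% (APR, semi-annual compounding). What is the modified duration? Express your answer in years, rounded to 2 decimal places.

Periodic yield y = 0.03275. First find Macaulay duration:
  t   CF        PV=CF/(1+0.03275)^t    t·PV
  1       468.75       453.8853       453.8853
  2       468.75       439.4919       878.9838
  3       468.75       425.5550     1,276.6649
  4    25,468.75    22,388.5937    89,554.3750
  Σ                 23,707.5259    92,163.9089
P = 23,707.5259; Macaulay duration = 92,163.9089 / 23,707.5259 = 3.88754 half-year periods = 1.94377 years.
Modified duration = D_Mac / (1 + y) = 1.94377 / 1.03275 = 1.88213 years.

1.88 years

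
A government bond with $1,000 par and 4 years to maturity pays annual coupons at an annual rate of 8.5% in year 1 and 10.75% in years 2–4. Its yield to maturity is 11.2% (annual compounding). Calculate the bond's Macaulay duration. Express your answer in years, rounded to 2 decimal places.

3.50 years

Periodic yield y = 0.112. Discount each cash flow and weight by its year:
  t   CF        PV=CF/(1+0.112)^t    t·PV
  1        85.00        76.4388        76.4388
  2       107.50        86.9358       173.8717
  3       107.50        78.1797       234.5392
  4     1,107.50       724.3102     2,897.2407
  Σ                    965.8646     3,382.0904
Price P = Σ PV = 965.8646.
Macaulay duration = Σ(t·PV) / P = 3,382.0904 / 965.8646 = 3.50162 years.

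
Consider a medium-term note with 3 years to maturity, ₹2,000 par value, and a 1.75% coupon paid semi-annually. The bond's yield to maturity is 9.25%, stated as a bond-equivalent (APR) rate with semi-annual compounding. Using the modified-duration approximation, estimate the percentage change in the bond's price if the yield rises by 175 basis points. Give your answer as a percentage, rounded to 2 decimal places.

-4.90%

Periodic yield y = 0.04625. Modified duration first:
  t   CF        PV=CF/(1+0.04625)^t    t·PV
  1        17.50        16.7264        16.7264
  2        17.50        15.9870        31.9740
  3        17.50        15.2803        45.8409
  4        17.50        14.6048        58.4193
  5        17.50        13.9592        69.7960
  6     2,017.50     1,538.1572     9,228.9431
  Σ                  1,614.7149     9,451.6997
P = 1,614.7149; D_Mac = 5.85348 half-year periods = 2.92674 yrs; D_mod = 2.92674/(1+0.04625) = 2.79736 yrs.
ΔP/P ≈ -D_mod · Δy = -2.79736 × (+0.0175) = -0.048954 = -4.8954%.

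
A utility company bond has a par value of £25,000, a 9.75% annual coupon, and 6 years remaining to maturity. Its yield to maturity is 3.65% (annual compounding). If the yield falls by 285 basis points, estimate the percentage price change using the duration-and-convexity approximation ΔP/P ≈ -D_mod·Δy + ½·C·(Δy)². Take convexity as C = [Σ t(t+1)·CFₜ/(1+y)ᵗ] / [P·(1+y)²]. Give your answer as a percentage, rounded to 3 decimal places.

+14.931%

With y = 0.0365:
  t   CF        PV=CF/(1+0.0365)^t    t·PV        t(t+1)·PV
  1     2,437.50     2,351.6643     2,351.6643       4,703.3285
  2     2,437.50     2,268.8512     4,537.7024      13,613.1071
  3     2,437.50     2,188.9544     6,566.8631      26,267.4522
  4     2,437.50     2,111.8711     8,447.4842      42,237.4212
  5     2,437.50     2,037.5022    10,187.5111      61,125.0668
  6    27,437.50    22,127.3140   132,763.8841     929,347.1884
  Σ                 33,086.1571   164,855.1091   1,077,293.5643
P = 33,086.1571; D_Mac = 4.98260 yrs; D_mod = 4.80714 yrs; C = 30.30743.
Duration effect: -4.80714 × (-0.0285) = +0.137003
Convexity effect: 0.5 × 30.30743 × (-0.0285)² = +0.0123086
ΔP/P ≈ +0.137003 + 0.0123086 = +0.149312 = +14.9312%.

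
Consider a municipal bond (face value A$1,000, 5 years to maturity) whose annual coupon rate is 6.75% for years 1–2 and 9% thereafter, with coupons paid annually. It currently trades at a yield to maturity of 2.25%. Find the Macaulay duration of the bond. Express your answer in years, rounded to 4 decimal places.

Periodic yield y = 0.0225. Discount each cash flow and weight by its year:
  t   CF        PV=CF/(1+0.0225)^t    t·PV
  1        67.50        66.0147        66.0147
  2        67.50        64.5620       129.1240
  3        90.00        84.1885       252.5654
  4        90.00        82.3359       329.3436
  5     1,090.00       975.2364     4,876.1821
  Σ                  1,272.3375     5,653.2298
Price P = Σ PV = 1,272.3375.
Macaulay duration = Σ(t·PV) / P = 5,653.2298 / 1,272.3375 = 4.44318 years.

4.4432 years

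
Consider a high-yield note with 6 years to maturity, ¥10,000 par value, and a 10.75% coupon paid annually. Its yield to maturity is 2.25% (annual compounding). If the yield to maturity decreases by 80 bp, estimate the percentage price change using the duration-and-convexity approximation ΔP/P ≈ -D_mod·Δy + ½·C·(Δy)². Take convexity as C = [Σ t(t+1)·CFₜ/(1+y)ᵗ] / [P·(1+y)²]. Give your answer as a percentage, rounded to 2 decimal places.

+3.98%

With y = 0.0225:
  t   CF        PV=CF/(1+0.0225)^t    t·PV        t(t+1)·PV
  1     1,075.00     1,051.3447     1,051.3447       2,102.6895
  2     1,075.00     1,028.2100     2,056.4200       6,169.2601
  3     1,075.00     1,005.5844     3,016.7531      12,067.0124
  4     1,075.00       983.4566     3,933.8264      19,669.1319
  5     1,075.00       961.8157     4,809.0787      28,854.4723
  6    11,075.00     9,690.8938    58,145.3629     407,017.5401
  Σ                 14,721.3053    73,012.7859     475,880.1063
P = 14,721.3053; D_Mac = 4.95967 yrs; D_mod = 4.85053 yrs; C = 30.91894.
Duration effect: -4.85053 × (-0.008) = +0.038804
Convexity effect: 0.5 × 30.91894 × (-0.008)² = +0.0009894
ΔP/P ≈ +0.038804 + 0.0009894 = +0.039794 = +3.9794%.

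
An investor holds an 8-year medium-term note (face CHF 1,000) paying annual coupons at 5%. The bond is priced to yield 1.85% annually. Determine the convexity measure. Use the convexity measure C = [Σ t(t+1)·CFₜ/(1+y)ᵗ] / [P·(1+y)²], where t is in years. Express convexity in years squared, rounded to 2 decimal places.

With y = 0.0185:
  t   CF        PV=CF/(1+0.0185)^t    t·PV        t(t+1)·PV
  1        50.00        49.0918        49.0918          98.1836
  2        50.00        48.2001        96.4002         289.2006
  3        50.00        47.3246       141.9738         567.8951
  4        50.00        46.4650       185.8600         929.2998
  5        50.00        45.6210       228.1050       1,368.6301
  6        50.00        44.7923       268.7541       1,881.2785
  7        50.00        43.9787       307.8512       2,462.8094
  8     1,050.00       906.7781     7,254.2250      65,288.0246
  Σ                  1,232.2517     8,532.2610      72,885.3218
P = 1,232.2517.
Convexity = Σ t(t+1)·PV / [P·(1+y)²] = 72,885.3218 / (1,232.2517 × 1.037342) = 57.01887.

57.02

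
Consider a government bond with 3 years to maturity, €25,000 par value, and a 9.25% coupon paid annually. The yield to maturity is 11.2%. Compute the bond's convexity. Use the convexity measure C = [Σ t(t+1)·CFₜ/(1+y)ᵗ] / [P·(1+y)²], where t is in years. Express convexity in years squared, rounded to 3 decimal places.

8.617

With y = 0.112:
  t   CF        PV=CF/(1+0.112)^t    t·PV        t(t+1)·PV
  1     2,312.50     2,079.5863     2,079.5863       4,159.1727
  2     2,312.50     1,870.1316     3,740.2632      11,220.7896
  3    27,312.50    19,863.1029    59,589.3087     238,357.2349
  Σ                 23,812.8208    65,409.1582     253,737.1971
P = 23,812.8208.
Convexity = Σ t(t+1)·PV / [P·(1+y)²] = 253,737.1971 / (23,812.8208 × 1.236544) = 8.61715.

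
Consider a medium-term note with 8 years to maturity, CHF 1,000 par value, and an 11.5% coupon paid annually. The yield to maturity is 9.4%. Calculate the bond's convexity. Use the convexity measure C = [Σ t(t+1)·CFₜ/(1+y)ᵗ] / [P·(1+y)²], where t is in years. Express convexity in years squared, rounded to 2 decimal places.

With y = 0.094:
  t   CF        PV=CF/(1+0.094)^t    t·PV        t(t+1)·PV
  1       115.00       105.1188       105.1188         210.2377
  2       115.00        96.0867       192.1734         576.5201
  3       115.00        87.8306       263.4918       1,053.9673
  4       115.00        80.2839       321.1357       1,605.6783
  5       115.00        73.3857       366.9283       2,201.5699
  6       115.00        67.0801       402.4808       2,817.3655
  7       115.00        61.3164       429.2147       3,433.7179
  8     1,115.00       543.4208     4,347.3667      39,126.3007
  Σ                  1,114.5231     6,427.9103      51,025.3574
P = 1,114.5231.
Convexity = Σ t(t+1)·PV / [P·(1+y)²] = 51,025.3574 / (1,114.5231 × 1.196836) = 38.25272.

38.25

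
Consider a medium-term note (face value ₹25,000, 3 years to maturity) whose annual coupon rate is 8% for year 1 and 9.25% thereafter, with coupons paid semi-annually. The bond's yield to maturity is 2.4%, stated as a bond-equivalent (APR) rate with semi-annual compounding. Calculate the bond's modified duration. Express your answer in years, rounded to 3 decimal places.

2.706 years

Periodic yield y = 0.012. First find Macaulay duration:
  t   CF        PV=CF/(1+0.012)^t    t·PV
  1     1,000.00       988.1423       988.1423
  2     1,000.00       976.4252     1,952.8504
  3     1,156.25     1,115.6044     3,346.8131
  4     1,156.25     1,102.3759     4,409.5035
  5     1,156.25     1,089.3042     5,446.5211
  6    26,156.25    24,349.6321   146,097.7929
  Σ                 29,621.4841   162,241.6232
P = 29,621.4841; Macaulay duration = 162,241.6232 / 29,621.4841 = 5.47716 half-year periods = 2.73858 years.
Modified duration = D_Mac / (1 + y) = 2.73858 / 1.012 = 2.70611 years.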